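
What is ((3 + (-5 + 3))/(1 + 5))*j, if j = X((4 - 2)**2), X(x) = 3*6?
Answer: 3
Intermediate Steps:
X(x) = 18
j = 18
((3 + (-5 + 3))/(1 + 5))*j = ((3 + (-5 + 3))/(1 + 5))*18 = ((3 - 2)/6)*18 = (1*(1/6))*18 = (1/6)*18 = 3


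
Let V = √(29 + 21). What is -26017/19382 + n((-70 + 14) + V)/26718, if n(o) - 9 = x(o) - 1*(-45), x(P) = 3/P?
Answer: -178493374157/133173314978 - 5*√2/27483916 ≈ -1.3403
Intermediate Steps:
V = 5*√2 (V = √50 = 5*√2 ≈ 7.0711)
n(o) = 54 + 3/o (n(o) = 9 + (3/o - 1*(-45)) = 9 + (3/o + 45) = 9 + (45 + 3/o) = 54 + 3/o)
-26017/19382 + n((-70 + 14) + V)/26718 = -26017/19382 + (54 + 3/((-70 + 14) + 5*√2))/26718 = -26017*1/19382 + (54 + 3/(-56 + 5*√2))*(1/26718) = -26017/19382 + (9/4453 + 1/(8906*(-56 + 5*√2))) = -115679263/86308046 + 1/(8906*(-56 + 5*√2))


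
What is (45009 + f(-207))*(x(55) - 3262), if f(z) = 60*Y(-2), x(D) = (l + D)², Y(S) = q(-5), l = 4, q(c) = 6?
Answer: 9935811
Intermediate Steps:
Y(S) = 6
x(D) = (4 + D)²
f(z) = 360 (f(z) = 60*6 = 360)
(45009 + f(-207))*(x(55) - 3262) = (45009 + 360)*((4 + 55)² - 3262) = 45369*(59² - 3262) = 45369*(3481 - 3262) = 45369*219 = 9935811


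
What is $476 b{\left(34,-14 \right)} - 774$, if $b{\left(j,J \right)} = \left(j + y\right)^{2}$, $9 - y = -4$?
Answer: $1050710$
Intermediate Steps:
$y = 13$ ($y = 9 - -4 = 9 + 4 = 13$)
$b{\left(j,J \right)} = \left(13 + j\right)^{2}$ ($b{\left(j,J \right)} = \left(j + 13\right)^{2} = \left(13 + j\right)^{2}$)
$476 b{\left(34,-14 \right)} - 774 = 476 \left(13 + 34\right)^{2} - 774 = 476 \cdot 47^{2} - 774 = 476 \cdot 2209 - 774 = 1051484 - 774 = 1050710$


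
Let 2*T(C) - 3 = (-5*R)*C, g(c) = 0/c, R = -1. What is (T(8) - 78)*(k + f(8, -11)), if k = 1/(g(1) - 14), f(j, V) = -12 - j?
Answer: 31753/28 ≈ 1134.0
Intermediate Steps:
g(c) = 0
T(C) = 3/2 + 5*C/2 (T(C) = 3/2 + ((-5*(-1))*C)/2 = 3/2 + (5*C)/2 = 3/2 + 5*C/2)
k = -1/14 (k = 1/(0 - 14) = 1/(-14) = -1/14 ≈ -0.071429)
(T(8) - 78)*(k + f(8, -11)) = ((3/2 + (5/2)*8) - 78)*(-1/14 + (-12 - 1*8)) = ((3/2 + 20) - 78)*(-1/14 + (-12 - 8)) = (43/2 - 78)*(-1/14 - 20) = -113/2*(-281/14) = 31753/28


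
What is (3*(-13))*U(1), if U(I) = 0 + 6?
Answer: -234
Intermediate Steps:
U(I) = 6
(3*(-13))*U(1) = (3*(-13))*6 = -39*6 = -234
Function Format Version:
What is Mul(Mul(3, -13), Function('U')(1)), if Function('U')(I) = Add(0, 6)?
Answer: -234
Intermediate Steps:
Function('U')(I) = 6
Mul(Mul(3, -13), Function('U')(1)) = Mul(Mul(3, -13), 6) = Mul(-39, 6) = -234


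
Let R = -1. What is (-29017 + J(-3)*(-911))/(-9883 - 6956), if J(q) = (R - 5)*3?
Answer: 12619/16839 ≈ 0.74939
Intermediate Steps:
J(q) = -18 (J(q) = (-1 - 5)*3 = -6*3 = -18)
(-29017 + J(-3)*(-911))/(-9883 - 6956) = (-29017 - 18*(-911))/(-9883 - 6956) = (-29017 + 16398)/(-16839) = -12619*(-1/16839) = 12619/16839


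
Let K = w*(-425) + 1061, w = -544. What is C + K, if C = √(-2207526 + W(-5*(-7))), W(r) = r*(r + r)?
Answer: 232261 + 2*I*√551269 ≈ 2.3226e+5 + 1484.9*I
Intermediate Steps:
W(r) = 2*r² (W(r) = r*(2*r) = 2*r²)
C = 2*I*√551269 (C = √(-2207526 + 2*(-5*(-7))²) = √(-2207526 + 2*35²) = √(-2207526 + 2*1225) = √(-2207526 + 2450) = √(-2205076) = 2*I*√551269 ≈ 1484.9*I)
K = 232261 (K = -544*(-425) + 1061 = 231200 + 1061 = 232261)
C + K = 2*I*√551269 + 232261 = 232261 + 2*I*√551269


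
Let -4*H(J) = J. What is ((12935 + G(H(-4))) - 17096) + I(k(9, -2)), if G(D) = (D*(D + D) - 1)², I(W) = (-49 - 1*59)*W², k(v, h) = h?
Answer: -4592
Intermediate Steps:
H(J) = -J/4
I(W) = -108*W² (I(W) = (-49 - 59)*W² = -108*W²)
G(D) = (-1 + 2*D²)² (G(D) = (D*(2*D) - 1)² = (2*D² - 1)² = (-1 + 2*D²)²)
((12935 + G(H(-4))) - 17096) + I(k(9, -2)) = ((12935 + (-1 + 2*(-¼*(-4))²)²) - 17096) - 108*(-2)² = ((12935 + (-1 + 2*1²)²) - 17096) - 108*4 = ((12935 + (-1 + 2*1)²) - 17096) - 432 = ((12935 + (-1 + 2)²) - 17096) - 432 = ((12935 + 1²) - 17096) - 432 = ((12935 + 1) - 17096) - 432 = (12936 - 17096) - 432 = -4160 - 432 = -4592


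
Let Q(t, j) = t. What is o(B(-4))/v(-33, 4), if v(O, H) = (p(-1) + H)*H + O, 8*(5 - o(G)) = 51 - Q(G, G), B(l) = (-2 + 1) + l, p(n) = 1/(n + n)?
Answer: 2/19 ≈ 0.10526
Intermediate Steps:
p(n) = 1/(2*n)
B(l) = -1 + l
o(G) = -11/8 + G/8 (o(G) = 5 - (51 - G)/8 = 5 + (-51/8 + G/8) = -11/8 + G/8)
v(O, H) = O + H*(-½ + H) (v(O, H) = ((½)/(-1) + H)*H + O = ((½)*(-1) + H)*H + O = (-½ + H)*H + O = H*(-½ + H) + O = O + H*(-½ + H))
o(B(-4))/v(-33, 4) = (-11/8 + (-1 - 4)/8)/(-33 + 4² - ½*4) = (-11/8 + (⅛)*(-5))/(-33 + 16 - 2) = (-11/8 - 5/8)/(-19) = -2*(-1/19) = 2/19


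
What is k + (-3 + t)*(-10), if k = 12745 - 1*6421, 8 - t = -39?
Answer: 5884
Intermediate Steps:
t = 47 (t = 8 - 1*(-39) = 8 + 39 = 47)
k = 6324 (k = 12745 - 6421 = 6324)
k + (-3 + t)*(-10) = 6324 + (-3 + 47)*(-10) = 6324 + 44*(-10) = 6324 - 440 = 5884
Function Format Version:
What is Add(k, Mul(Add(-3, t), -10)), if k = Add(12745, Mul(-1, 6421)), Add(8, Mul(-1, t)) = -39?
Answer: 5884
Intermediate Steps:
t = 47 (t = Add(8, Mul(-1, -39)) = Add(8, 39) = 47)
k = 6324 (k = Add(12745, -6421) = 6324)
Add(k, Mul(Add(-3, t), -10)) = Add(6324, Mul(Add(-3, 47), -10)) = Add(6324, Mul(44, -10)) = Add(6324, -440) = 5884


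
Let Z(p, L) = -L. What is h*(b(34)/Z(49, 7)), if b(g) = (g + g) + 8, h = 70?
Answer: -760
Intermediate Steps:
b(g) = 8 + 2*g (b(g) = 2*g + 8 = 8 + 2*g)
h*(b(34)/Z(49, 7)) = 70*((8 + 2*34)/((-1*7))) = 70*((8 + 68)/(-7)) = 70*(76*(-⅐)) = 70*(-76/7) = -760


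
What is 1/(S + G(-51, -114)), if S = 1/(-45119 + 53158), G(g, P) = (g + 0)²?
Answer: 8039/20909440 ≈ 0.00038447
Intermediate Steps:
G(g, P) = g²
S = 1/8039 ≈ 0.00012439
1/(S + G(-51, -114)) = 1/(1/8039 + (-51)²) = 1/(1/8039 + 2601) = 1/(20909440/8039) = 8039/20909440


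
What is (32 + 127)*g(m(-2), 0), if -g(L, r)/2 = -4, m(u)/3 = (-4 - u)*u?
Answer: 1272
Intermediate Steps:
m(u) = 3*u*(-4 - u) (m(u) = 3*((-4 - u)*u) = 3*(u*(-4 - u)) = 3*u*(-4 - u))
g(L, r) = 8 (g(L, r) = -2*(-4) = 8)
(32 + 127)*g(m(-2), 0) = (32 + 127)*8 = 159*8 = 1272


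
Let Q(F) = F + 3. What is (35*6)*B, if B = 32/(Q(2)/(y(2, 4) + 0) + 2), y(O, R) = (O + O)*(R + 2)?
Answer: 161280/53 ≈ 3043.0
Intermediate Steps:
y(O, R) = 2*O*(2 + R) (y(O, R) = (2*O)*(2 + R) = 2*O*(2 + R))
Q(F) = 3 + F
B = 768/53 (B = 32/((3 + 2)/(2*2*(2 + 4) + 0) + 2) = 32/(5/(2*2*6 + 0) + 2) = 32/(5/(24 + 0) + 2) = 32/(5/24 + 2) = 32/(53/24) = 32*(24/53) = 768/53 ≈ 14.491)
(35*6)*B = (35*6)*(768/53) = 210*(768/53) = 161280/53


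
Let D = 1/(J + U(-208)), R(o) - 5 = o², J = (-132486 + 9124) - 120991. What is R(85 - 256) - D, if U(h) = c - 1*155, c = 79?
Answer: 7148570535/244429 ≈ 29246.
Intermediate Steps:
U(h) = -76 (U(h) = 79 - 1*155 = 79 - 155 = -76)
J = -244353 (J = -123362 - 120991 = -244353)
R(o) = 5 + o²
D = -1/244429 (D = 1/(-244353 - 76) = 1/(-244429) = -1/244429 ≈ -4.0912e-6)
R(85 - 256) - D = (5 + (85 - 256)²) - 1*(-1/244429) = (5 + (-171)²) + 1/244429 = (5 + 29241) + 1/244429 = 29246 + 1/244429 = 7148570535/244429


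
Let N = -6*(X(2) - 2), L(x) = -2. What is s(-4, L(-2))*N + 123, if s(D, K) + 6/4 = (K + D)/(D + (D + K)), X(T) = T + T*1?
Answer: 669/5 ≈ 133.80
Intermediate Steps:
X(T) = 2*T (X(T) = T + T = 2*T)
N = -12 (N = -6*(2*2 - 2) = -6*(4 - 2) = -6*2 = -12)
s(D, K) = -3/2 + (D + K)/(K + 2*D) (s(D, K) = -3/2 + (K + D)/(D + (D + K)) = -3/2 + (D + K)/(K + 2*D))
s(-4, L(-2))*N + 123 = ((-1*(-2) - 4*(-4))/(2*(-2 + 2*(-4))))*(-12) + 123 = ((2 + 16)/(2*(-2 - 8)))*(-12) + 123 = ((½)*18/(-10))*(-12) + 123 = ((½)*(-⅒)*18)*(-12) + 123 = -9/10*(-12) + 123 = 54/5 + 123 = 669/5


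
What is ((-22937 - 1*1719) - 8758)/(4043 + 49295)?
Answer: -16707/26669 ≈ -0.62646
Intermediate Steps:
((-22937 - 1*1719) - 8758)/(4043 + 49295) = ((-22937 - 1719) - 8758)/53338 = (-24656 - 8758)*(1/53338) = -33414*1/53338 = -16707/26669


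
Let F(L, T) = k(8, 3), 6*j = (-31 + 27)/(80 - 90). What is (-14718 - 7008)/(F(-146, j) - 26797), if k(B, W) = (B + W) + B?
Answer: 3621/4463 ≈ 0.81134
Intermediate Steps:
j = 1/15 (j = ((-31 + 27)/(80 - 90))/6 = (-4/(-10))/6 = (-4*(-⅒))/6 = (⅙)*(⅖) = 1/15 ≈ 0.066667)
k(B, W) = W + 2*B
F(L, T) = 19 (F(L, T) = 3 + 2*8 = 3 + 16 = 19)
(-14718 - 7008)/(F(-146, j) - 26797) = (-14718 - 7008)/(19 - 26797) = -21726/(-26778) = -21726*(-1/26778) = 3621/4463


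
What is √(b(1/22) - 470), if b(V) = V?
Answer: 7*I*√4642/22 ≈ 21.678*I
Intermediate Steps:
√(b(1/22) - 470) = √(1/22 - 470) = √(-10339/22) = 7*I*√4642/22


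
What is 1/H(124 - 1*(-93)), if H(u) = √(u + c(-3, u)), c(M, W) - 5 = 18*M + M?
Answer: √165/165 ≈ 0.077850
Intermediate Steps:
c(M, W) = 5 + 19*M (c(M, W) = 5 + (18*M + M) = 5 + 19*M)
H(u) = √(-52 + u) (H(u) = √(u + (5 + 19*(-3))) = √(u + (5 - 57)) = √(u - 52) = √(-52 + u))
1/H(124 - 1*(-93)) = 1/(√(-52 + (124 - 1*(-93)))) = 1/(√(-52 + (124 + 93))) = 1/(√(-52 + 217)) = 1/(√165) = √165/165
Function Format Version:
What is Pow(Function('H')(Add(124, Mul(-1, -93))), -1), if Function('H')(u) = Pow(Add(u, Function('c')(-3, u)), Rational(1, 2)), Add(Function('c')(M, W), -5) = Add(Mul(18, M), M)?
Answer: Mul(Rational(1, 165), Pow(165, Rational(1, 2))) ≈ 0.077850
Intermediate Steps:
Function('c')(M, W) = Add(5, Mul(19, M)) (Function('c')(M, W) = Add(5, Add(Mul(18, M), M)) = Add(5, Mul(19, M)))
Function('H')(u) = Pow(Add(-52, u), Rational(1, 2)) (Function('H')(u) = Pow(Add(u, Add(5, Mul(19, -3))), Rational(1, 2)) = Pow(Add(u, Add(5, -57)), Rational(1, 2)) = Pow(Add(u, -52), Rational(1, 2)) = Pow(Add(-52, u), Rational(1, 2)))
Pow(Function('H')(Add(124, Mul(-1, -93))), -1) = Pow(Pow(Add(-52, Add(124, Mul(-1, -93))), Rational(1, 2)), -1) = Pow(Pow(Add(-52, Add(124, 93)), Rational(1, 2)), -1) = Pow(Pow(Add(-52, 217), Rational(1, 2)), -1) = Pow(Pow(165, Rational(1, 2)), -1) = Mul(Rational(1, 165), Pow(165, Rational(1, 2)))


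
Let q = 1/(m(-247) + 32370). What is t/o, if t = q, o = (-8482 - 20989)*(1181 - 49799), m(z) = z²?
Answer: 1/133795399442562 ≈ 7.4741e-15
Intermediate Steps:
o = 1432821078 (o = -29471*(-48618) = 1432821078)
q = 1/93379 (q = 1/((-247)² + 32370) = 1/(61009 + 32370) = 1/93379 ≈ 1.0709e-5)
t = 1/93379 ≈ 1.0709e-5
t/o = (1/93379)/1432821078 = (1/93379)*(1/1432821078) = 1/133795399442562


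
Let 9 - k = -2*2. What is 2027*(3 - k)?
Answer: -20270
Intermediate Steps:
k = 13 (k = 9 - (-2)*2 = 9 - 1*(-4) = 9 + 4 = 13)
2027*(3 - k) = 2027*(3 - 1*13) = 2027*(3 - 13) = 2027*(-10) = -20270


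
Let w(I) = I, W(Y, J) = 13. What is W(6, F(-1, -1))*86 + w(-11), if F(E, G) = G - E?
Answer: 1107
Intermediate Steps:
W(6, F(-1, -1))*86 + w(-11) = 13*86 - 11 = 1118 - 11 = 1107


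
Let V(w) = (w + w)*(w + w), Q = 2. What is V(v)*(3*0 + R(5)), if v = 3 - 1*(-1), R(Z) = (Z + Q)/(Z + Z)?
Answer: 224/5 ≈ 44.800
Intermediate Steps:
R(Z) = (2 + Z)/(2*Z) (R(Z) = (Z + 2)/(Z + Z) = (2 + Z)/((2*Z)) = (2 + Z)*(1/(2*Z)) = (2 + Z)/(2*Z))
v = 4 (v = 3 + 1 = 4)
V(w) = 4*w² (V(w) = (2*w)*(2*w) = 4*w²)
V(v)*(3*0 + R(5)) = (4*4²)*(3*0 + (½)*(2 + 5)/5) = (4*16)*(0 + (½)*(⅕)*7) = 64*(0 + 7/10) = 64*(7/10) = 224/5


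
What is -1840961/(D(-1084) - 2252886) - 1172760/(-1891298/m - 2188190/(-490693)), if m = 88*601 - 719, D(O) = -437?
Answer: 16912374888282183331601/458489830492489373 ≈ 36887.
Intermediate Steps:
m = 52169 (m = 52888 - 719 = 52169)
-1840961/(D(-1084) - 2252886) - 1172760/(-1891298/m - 2188190/(-490693)) = -1840961/(-437 - 2252886) - 1172760/(-1891298/52169 - 2188190/(-490693)) = -1840961/(-2253323) - 1172760/(-1891298*1/52169 - 2188190*(-1/490693)) = -1840961*(-1/2253323) - 1172760/(-1891298/52169 + 2188190/490693) = 1840961/2253323 - 1172760/(-813891005404/25598963117) = 1840961/2253323 - 1172760*(-25598963117/813891005404) = 1840961/2253323 + 7505359996273230/203472751351 = 16912374888282183331601/458489830492489373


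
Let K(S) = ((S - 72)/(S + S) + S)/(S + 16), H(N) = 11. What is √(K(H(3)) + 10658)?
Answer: √417848178/198 ≈ 103.24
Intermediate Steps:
K(S) = (S + (-72 + S)/(2*S))/(16 + S) (K(S) = ((-72 + S)/((2*S)) + S)/(16 + S) = ((-72 + S)*(1/(2*S)) + S)/(16 + S) = ((-72 + S)/(2*S) + S)/(16 + S) = (S + (-72 + S)/(2*S))/(16 + S))
√(K(H(3)) + 10658) = √((-36 + 11² + (½)*11)/(11*(16 + 11)) + 10658) = √((1/11)*(-36 + 121 + 11/2)/27 + 10658) = √((1/11)*(1/27)*(181/2) + 10658) = √(181/594 + 10658) = √(6331033/594) = √417848178/198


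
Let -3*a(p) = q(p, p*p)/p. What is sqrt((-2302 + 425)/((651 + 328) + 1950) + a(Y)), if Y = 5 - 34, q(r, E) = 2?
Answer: I*sqrt(47704623)/8787 ≈ 0.78603*I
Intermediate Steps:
Y = -29
a(p) = -2/(3*p)
sqrt((-2302 + 425)/((651 + 328) + 1950) + a(Y)) = sqrt((-2302 + 425)/((651 + 328) + 1950) - 2/3/(-29)) = sqrt(-1877/(979 + 1950) - 2/3*(-1/29)) = sqrt(-1877/2929 + 2/87) = sqrt(-5429/8787) = I*sqrt(47704623)/8787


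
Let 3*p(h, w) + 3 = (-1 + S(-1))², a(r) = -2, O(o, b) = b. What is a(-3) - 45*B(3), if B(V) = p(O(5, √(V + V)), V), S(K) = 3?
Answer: -17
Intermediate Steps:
p(h, w) = ⅓ (p(h, w) = -1 + (-1 + 3)²/3 = -1 + (⅓)*2² = -1 + (⅓)*4 = -1 + 4/3 = ⅓)
B(V) = ⅓
a(-3) - 45*B(3) = -2 - 45*⅓ = -2 - 15 = -17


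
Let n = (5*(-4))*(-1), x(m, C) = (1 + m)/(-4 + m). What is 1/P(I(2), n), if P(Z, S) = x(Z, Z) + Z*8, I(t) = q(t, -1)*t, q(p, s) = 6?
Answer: 8/781 ≈ 0.010243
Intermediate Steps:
x(m, C) = (1 + m)/(-4 + m)
I(t) = 6*t
n = 20 (n = -20*(-1) = 20)
P(Z, S) = 8*Z + (1 + Z)/(-4 + Z) (P(Z, S) = (1 + Z)/(-4 + Z) + Z*8 = (1 + Z)/(-4 + Z) + 8*Z = 8*Z + (1 + Z)/(-4 + Z))
1/P(I(2), n) = 1/((1 + 6*2 + 8*(6*2)*(-4 + 6*2))/(-4 + 6*2)) = 1/((1 + 12 + 8*12*(-4 + 12))/(-4 + 12)) = 1/((1 + 12 + 8*12*8)/8) = 1/((1 + 12 + 768)/8) = 1/((⅛)*781) = 1/(781/8) = 8/781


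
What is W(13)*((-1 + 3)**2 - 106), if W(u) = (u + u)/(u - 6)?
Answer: -2652/7 ≈ -378.86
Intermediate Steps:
W(u) = 2*u/(-6 + u) (W(u) = (2*u)/(-6 + u) = 2*u/(-6 + u))
W(13)*((-1 + 3)**2 - 106) = (2*13/(-6 + 13))*((-1 + 3)**2 - 106) = (2*13/7)*(2**2 - 106) = (2*13*(1/7))*(4 - 106) = (26/7)*(-102) = -2652/7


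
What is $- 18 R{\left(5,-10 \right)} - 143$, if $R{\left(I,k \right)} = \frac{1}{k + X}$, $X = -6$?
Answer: $- \frac{1135}{8} \approx -141.88$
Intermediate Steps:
$R{\left(I,k \right)} = \frac{1}{-6 + k}$ ($R{\left(I,k \right)} = \frac{1}{k - 6} = \frac{1}{-6 + k}$)
$- 18 R{\left(5,-10 \right)} - 143 = - \frac{18}{-6 - 10} - 143 = - \frac{18}{-16} - 143 = \left(-18\right) \left(- \frac{1}{16}\right) - 143 = \frac{9}{8} - 143 = - \frac{1135}{8}$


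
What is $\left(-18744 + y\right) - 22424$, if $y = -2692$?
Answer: $-43860$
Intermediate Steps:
$\left(-18744 + y\right) - 22424 = \left(-18744 - 2692\right) - 22424 = -21436 - 22424 = -43860$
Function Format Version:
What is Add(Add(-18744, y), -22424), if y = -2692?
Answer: -43860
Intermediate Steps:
Add(Add(-18744, y), -22424) = Add(Add(-18744, -2692), -22424) = Add(-21436, -22424) = -43860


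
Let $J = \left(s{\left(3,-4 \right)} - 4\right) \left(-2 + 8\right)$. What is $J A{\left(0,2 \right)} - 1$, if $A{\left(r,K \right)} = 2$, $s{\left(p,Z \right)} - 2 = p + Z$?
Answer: $-37$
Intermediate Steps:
$s{\left(p,Z \right)} = 2 + Z + p$ ($s{\left(p,Z \right)} = 2 + \left(p + Z\right) = 2 + \left(Z + p\right) = 2 + Z + p$)
$J = -18$ ($J = \left(\left(2 - 4 + 3\right) - 4\right) \left(-2 + 8\right) = \left(1 - 4\right) 6 = \left(-3\right) 6 = -18$)
$J A{\left(0,2 \right)} - 1 = \left(-18\right) 2 - 1 = -36 - 1 = -37$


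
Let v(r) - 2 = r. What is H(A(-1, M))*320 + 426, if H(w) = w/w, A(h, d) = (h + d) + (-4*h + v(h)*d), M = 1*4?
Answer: 746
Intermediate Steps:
v(r) = 2 + r
M = 4
A(h, d) = d - 3*h + d*(2 + h) (A(h, d) = (h + d) + (-4*h + (2 + h)*d) = (d + h) + (-4*h + d*(2 + h)) = d - 3*h + d*(2 + h))
H(w) = 1
H(A(-1, M))*320 + 426 = 1*320 + 426 = 320 + 426 = 746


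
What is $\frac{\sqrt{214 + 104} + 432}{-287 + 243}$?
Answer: $- \frac{108}{11} - \frac{\sqrt{318}}{44} \approx -10.223$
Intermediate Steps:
$\frac{\sqrt{214 + 104} + 432}{-287 + 243} = \frac{\sqrt{318} + 432}{-44} = \left(432 + \sqrt{318}\right) \left(- \frac{1}{44}\right) = - \frac{108}{11} - \frac{\sqrt{318}}{44}$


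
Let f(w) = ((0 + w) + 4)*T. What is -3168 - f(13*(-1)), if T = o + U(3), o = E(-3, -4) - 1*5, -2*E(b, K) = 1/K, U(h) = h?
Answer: -25479/8 ≈ -3184.9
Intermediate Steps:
E(b, K) = -1/(2*K)
o = -39/8 (o = -½/(-4) - 1*5 = -½*(-¼) - 5 = ⅛ - 5 = -39/8 ≈ -4.8750)
T = -15/8 (T = -39/8 + 3 = -15/8 ≈ -1.8750)
f(w) = -15/2 - 15*w/8 (f(w) = ((0 + w) + 4)*(-15/8) = (w + 4)*(-15/8) = (4 + w)*(-15/8) = -15/2 - 15*w/8)
-3168 - f(13*(-1)) = -3168 - (-15/2 - 195*(-1)/8) = -3168 - (-15/2 - 15/8*(-13)) = -3168 - (-15/2 + 195/8) = -3168 - 1*135/8 = -3168 - 135/8 = -25479/8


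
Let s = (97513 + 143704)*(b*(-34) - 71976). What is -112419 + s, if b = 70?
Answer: -17936043671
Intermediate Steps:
s = -17935931252 (s = (97513 + 143704)*(70*(-34) - 71976) = 241217*(-2380 - 71976) = 241217*(-74356) = -17935931252)
-112419 + s = -112419 - 17935931252 = -17936043671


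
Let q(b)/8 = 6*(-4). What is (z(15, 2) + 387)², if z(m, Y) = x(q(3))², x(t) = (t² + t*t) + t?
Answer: 29241528683553204489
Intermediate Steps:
q(b) = -192 (q(b) = 8*(6*(-4)) = 8*(-24) = -192)
x(t) = t + 2*t² (x(t) = (t² + t²) + t = 2*t² + t = t + 2*t²)
z(m, Y) = 5407543296 (z(m, Y) = (-192*(1 + 2*(-192)))² = (-192*(1 - 384))² = (-192*(-383))² = 73536² = 5407543296)
(z(15, 2) + 387)² = (5407543296 + 387)² = 5407543683² = 29241528683553204489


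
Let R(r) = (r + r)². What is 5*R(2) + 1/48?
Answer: 3841/48 ≈ 80.021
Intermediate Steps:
R(r) = 4*r² (R(r) = (2*r)² = 4*r²)
5*R(2) + 1/48 = 5*(4*2²) + 1/48 = 5*(4*4) + 1/48 = 5*16 + 1/48 = 80 + 1/48 = 3841/48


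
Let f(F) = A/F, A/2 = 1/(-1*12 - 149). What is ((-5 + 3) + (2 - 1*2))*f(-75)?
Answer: -4/12075 ≈ -0.00033126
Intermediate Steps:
A = -2/161 (A = 2/(-1*12 - 149) = 2/(-12 - 149) = 2/(-161) = 2*(-1/161) = -2/161 ≈ -0.012422)
f(F) = -2/(161*F)
((-5 + 3) + (2 - 1*2))*f(-75) = ((-5 + 3) + (2 - 1*2))*(-2/161/(-75)) = (-2 + (2 - 2))*(-2/161*(-1/75)) = (-2 + 0)*(2/12075) = -2*2/12075 = -4/12075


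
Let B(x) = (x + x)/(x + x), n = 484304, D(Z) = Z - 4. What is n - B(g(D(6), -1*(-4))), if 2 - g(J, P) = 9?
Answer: 484303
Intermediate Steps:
D(Z) = -4 + Z
g(J, P) = -7 (g(J, P) = 2 - 1*9 = 2 - 9 = -7)
B(x) = 1 (B(x) = (2*x)/((2*x)) = (2*x)*(1/(2*x)) = 1)
n - B(g(D(6), -1*(-4))) = 484304 - 1*1 = 484304 - 1 = 484303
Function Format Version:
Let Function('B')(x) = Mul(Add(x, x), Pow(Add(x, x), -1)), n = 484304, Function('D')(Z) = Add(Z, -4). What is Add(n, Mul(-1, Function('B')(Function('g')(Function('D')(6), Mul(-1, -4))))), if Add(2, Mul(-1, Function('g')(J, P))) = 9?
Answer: 484303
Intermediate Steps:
Function('D')(Z) = Add(-4, Z)
Function('g')(J, P) = -7 (Function('g')(J, P) = Add(2, Mul(-1, 9)) = Add(2, -9) = -7)
Function('B')(x) = 1 (Function('B')(x) = Mul(Mul(2, x), Pow(Mul(2, x), -1)) = Mul(Mul(2, x), Mul(Rational(1, 2), Pow(x, -1))) = 1)
Add(n, Mul(-1, Function('B')(Function('g')(Function('D')(6), Mul(-1, -4))))) = Add(484304, Mul(-1, 1)) = Add(484304, -1) = 484303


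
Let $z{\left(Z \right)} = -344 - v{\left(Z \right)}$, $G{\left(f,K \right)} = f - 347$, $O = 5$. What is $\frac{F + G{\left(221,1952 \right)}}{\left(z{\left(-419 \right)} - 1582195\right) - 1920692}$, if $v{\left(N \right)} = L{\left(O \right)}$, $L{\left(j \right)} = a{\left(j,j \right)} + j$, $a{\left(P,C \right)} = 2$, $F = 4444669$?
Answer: $- \frac{4444543}{3503238} \approx -1.2687$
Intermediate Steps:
$G{\left(f,K \right)} = -347 + f$
$L{\left(j \right)} = 2 + j$
$v{\left(N \right)} = 7$ ($v{\left(N \right)} = 2 + 5 = 7$)
$z{\left(Z \right)} = -351$ ($z{\left(Z \right)} = -344 - 7 = -351$)
$\frac{F + G{\left(221,1952 \right)}}{\left(z{\left(-419 \right)} - 1582195\right) - 1920692} = \frac{4444669 + \left(-347 + 221\right)}{\left(-351 - 1582195\right) - 1920692} = \frac{4444669 - 126}{\left(-351 - 1582195\right) - 1920692} = \frac{4444543}{-1582546 - 1920692} = \frac{4444543}{-3503238} = 4444543 \left(- \frac{1}{3503238}\right) = - \frac{4444543}{3503238}$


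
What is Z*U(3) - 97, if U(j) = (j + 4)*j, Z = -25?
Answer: -622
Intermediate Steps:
U(j) = j*(4 + j) (U(j) = (4 + j)*j = j*(4 + j))
Z*U(3) - 97 = -75*(4 + 3) - 97 = -75*7 - 97 = -25*21 - 97 = -525 - 97 = -622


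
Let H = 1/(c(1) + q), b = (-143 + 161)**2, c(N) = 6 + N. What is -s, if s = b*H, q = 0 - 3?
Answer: -81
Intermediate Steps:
q = -3
b = 324 (b = 18**2 = 324)
H = 1/4 (H = 1/((6 + 1) - 3) = 1/(7 - 3) = 1/4 ≈ 0.25000)
s = 81 (s = 324*(1/4) = 81)
-s = -1*81 = -81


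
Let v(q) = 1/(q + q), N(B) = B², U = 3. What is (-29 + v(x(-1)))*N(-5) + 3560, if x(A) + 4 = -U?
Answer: 39665/14 ≈ 2833.2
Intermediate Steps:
x(A) = -7 (x(A) = -4 - 1*3 = -4 - 3 = -7)
v(q) = 1/(2*q)
(-29 + v(x(-1)))*N(-5) + 3560 = (-29 + (½)/(-7))*(-5)² + 3560 = (-29 + (½)*(-⅐))*25 + 3560 = (-29 - 1/14)*25 + 3560 = -407/14*25 + 3560 = -10175/14 + 3560 = 39665/14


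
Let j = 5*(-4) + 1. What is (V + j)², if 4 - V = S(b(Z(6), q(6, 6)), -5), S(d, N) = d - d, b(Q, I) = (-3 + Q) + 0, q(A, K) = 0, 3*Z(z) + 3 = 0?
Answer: 225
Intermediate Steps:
Z(z) = -1 (Z(z) = -1 + (⅓)*0 = -1 + 0 = -1)
b(Q, I) = -3 + Q
j = -19 (j = -20 + 1 = -19)
S(d, N) = 0
V = 4 (V = 4 - 1*0 = 4 + 0 = 4)
(V + j)² = (4 - 19)² = (-15)² = 225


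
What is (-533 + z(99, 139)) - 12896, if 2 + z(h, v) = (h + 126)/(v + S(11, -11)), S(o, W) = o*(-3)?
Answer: -1423461/106 ≈ -13429.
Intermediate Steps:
S(o, W) = -3*o
z(h, v) = -2 + (126 + h)/(-33 + v) (z(h, v) = -2 + (h + 126)/(v - 3*11) = -2 + (126 + h)/(v - 33) = -2 + (126 + h)/(-33 + v))
(-533 + z(99, 139)) - 12896 = (-533 + (192 + 99 - 2*139)/(-33 + 139)) - 12896 = (-533 + (192 + 99 - 278)/106) - 12896 = (-533 + (1/106)*13) - 12896 = (-533 + 13/106) - 12896 = -56485/106 - 12896 = -1423461/106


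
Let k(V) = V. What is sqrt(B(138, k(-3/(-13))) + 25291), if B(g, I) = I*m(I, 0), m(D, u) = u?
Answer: sqrt(25291) ≈ 159.03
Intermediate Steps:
B(g, I) = 0 (B(g, I) = I*0 = 0)
sqrt(B(138, k(-3/(-13))) + 25291) = sqrt(0 + 25291) = sqrt(25291)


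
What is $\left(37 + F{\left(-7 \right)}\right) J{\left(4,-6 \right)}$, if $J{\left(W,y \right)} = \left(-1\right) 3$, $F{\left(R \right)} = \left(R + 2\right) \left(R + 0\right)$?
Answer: $-216$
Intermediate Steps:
$F{\left(R \right)} = R \left(2 + R\right)$ ($F{\left(R \right)} = \left(2 + R\right) R = R \left(2 + R\right)$)
$J{\left(W,y \right)} = -3$
$\left(37 + F{\left(-7 \right)}\right) J{\left(4,-6 \right)} = \left(37 - 7 \left(2 - 7\right)\right) \left(-3\right) = \left(37 - -35\right) \left(-3\right) = \left(37 + 35\right) \left(-3\right) = 72 \left(-3\right) = -216$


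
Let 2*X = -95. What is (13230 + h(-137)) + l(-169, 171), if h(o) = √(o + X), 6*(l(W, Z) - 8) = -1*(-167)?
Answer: 79595/6 + 3*I*√82/2 ≈ 13266.0 + 13.583*I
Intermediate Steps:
l(W, Z) = 215/6 (l(W, Z) = 8 + (-1*(-167))/6 = 8 + (⅙)*167 = 8 + 167/6 = 215/6)
X = -95/2 (X = (½)*(-95) = -95/2 ≈ -47.500)
h(o) = √(-95/2 + o) (h(o) = √(o - 95/2) = √(-95/2 + o))
(13230 + h(-137)) + l(-169, 171) = (13230 + √(-190 + 4*(-137))/2) + 215/6 = (13230 + √(-190 - 548)/2) + 215/6 = (13230 + √(-738)/2) + 215/6 = (13230 + (3*I*√82)/2) + 215/6 = (13230 + 3*I*√82/2) + 215/6 = 79595/6 + 3*I*√82/2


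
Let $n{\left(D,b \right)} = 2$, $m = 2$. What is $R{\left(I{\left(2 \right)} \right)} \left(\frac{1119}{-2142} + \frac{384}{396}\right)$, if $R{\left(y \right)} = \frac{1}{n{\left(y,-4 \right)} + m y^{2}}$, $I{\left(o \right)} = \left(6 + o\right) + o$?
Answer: $\frac{1171}{528836} \approx 0.0022143$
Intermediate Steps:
$I{\left(o \right)} = 6 + 2 o$
$R{\left(y \right)} = \frac{1}{2 + 2 y^{2}}$
$R{\left(I{\left(2 \right)} \right)} \left(\frac{1119}{-2142} + \frac{384}{396}\right) = \frac{1}{2 \left(1 + \left(6 + 2 \cdot 2\right)^{2}\right)} \left(\frac{1119}{-2142} + \frac{384}{396}\right) = \frac{1}{2 \left(1 + \left(6 + 4\right)^{2}\right)} \left(1119 \left(- \frac{1}{2142}\right) + 384 \cdot \frac{1}{396}\right) = \frac{1}{2 \left(1 + 10^{2}\right)} \left(- \frac{373}{714} + \frac{32}{33}\right) = \frac{1}{2 \left(1 + 100\right)} \frac{1171}{2618} = \frac{1}{2 \cdot 101} \cdot \frac{1171}{2618} = \frac{1}{2} \cdot \frac{1}{101} \cdot \frac{1171}{2618} = \frac{1}{202} \cdot \frac{1171}{2618} = \frac{1171}{528836}$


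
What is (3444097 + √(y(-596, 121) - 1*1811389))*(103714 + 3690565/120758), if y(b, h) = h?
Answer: 43147598230608369/120758 + 37583957331*I*√50313/60379 ≈ 3.5731e+11 + 1.3962e+8*I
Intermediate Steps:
(3444097 + √(y(-596, 121) - 1*1811389))*(103714 + 3690565/120758) = (3444097 + √(121 - 1*1811389))*(103714 + 3690565/120758) = (3444097 + √(121 - 1811389))*(103714 + 3690565*(1/120758)) = (3444097 + √(-1811268))*(103714 + 3690565/120758) = (3444097 + 6*I*√50313)*(12527985777/120758) = 43147598230608369/120758 + 37583957331*I*√50313/60379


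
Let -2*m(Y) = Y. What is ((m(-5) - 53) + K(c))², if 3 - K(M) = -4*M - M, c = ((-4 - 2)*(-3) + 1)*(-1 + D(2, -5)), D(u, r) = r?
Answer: 1525225/4 ≈ 3.8131e+5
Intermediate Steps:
m(Y) = -Y/2
c = -114 (c = ((-4 - 2)*(-3) + 1)*(-1 - 5) = (-6*(-3) + 1)*(-6) = (18 + 1)*(-6) = 19*(-6) = -114)
K(M) = 3 + 5*M (K(M) = 3 - (-4*M - M) = 3 - (-5)*M = 3 + 5*M)
((m(-5) - 53) + K(c))² = ((-½*(-5) - 53) + (3 + 5*(-114)))² = ((5/2 - 53) + (3 - 570))² = (-101/2 - 567)² = (-1235/2)² = 1525225/4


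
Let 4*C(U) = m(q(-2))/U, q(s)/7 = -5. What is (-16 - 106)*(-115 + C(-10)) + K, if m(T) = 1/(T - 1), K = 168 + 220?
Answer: 10380899/720 ≈ 14418.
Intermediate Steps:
q(s) = -35 (q(s) = 7*(-5) = -35)
K = 388
m(T) = 1/(-1 + T)
C(U) = -1/(144*U) (C(U) = (1/((-1 - 35)*U))/4 = (1/((-36)*U))/4 = (-1/(36*U))/4 = -1/(144*U))
(-16 - 106)*(-115 + C(-10)) + K = (-16 - 106)*(-115 - 1/144/(-10)) + 388 = -122*(-115 - 1/144*(-⅒)) + 388 = -122*(-115 + 1/1440) + 388 = -122*(-165599/1440) + 388 = 10101539/720 + 388 = 10380899/720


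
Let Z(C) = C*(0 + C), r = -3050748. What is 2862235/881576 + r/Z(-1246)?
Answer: 438549853603/342165211304 ≈ 1.2817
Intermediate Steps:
Z(C) = C² (Z(C) = C*C = C²)
2862235/881576 + r/Z(-1246) = 2862235/881576 - 3050748/((-1246)²) = 2862235*(1/881576) - 3050748/1552516 = 2862235/881576 - 3050748*1/1552516 = 2862235/881576 - 762687/388129 = 438549853603/342165211304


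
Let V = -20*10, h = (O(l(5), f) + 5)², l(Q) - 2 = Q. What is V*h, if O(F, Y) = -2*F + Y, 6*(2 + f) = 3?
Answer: -22050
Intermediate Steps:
f = -3/2 (f = -2 + (⅙)*3 = -2 + ½ = -3/2 ≈ -1.5000)
l(Q) = 2 + Q
O(F, Y) = Y - 2*F
h = 441/4 (h = ((-3/2 - 2*(2 + 5)) + 5)² = ((-3/2 - 2*7) + 5)² = ((-3/2 - 14) + 5)² = (-31/2 + 5)² = (-21/2)² = 441/4 ≈ 110.25)
V = -200
V*h = -200*441/4 = -22050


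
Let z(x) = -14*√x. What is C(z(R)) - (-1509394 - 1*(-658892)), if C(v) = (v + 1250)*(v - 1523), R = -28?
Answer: -1058736 + 7644*I*√7 ≈ -1.0587e+6 + 20224.0*I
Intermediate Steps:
C(v) = (-1523 + v)*(1250 + v) (C(v) = (1250 + v)*(-1523 + v) = (-1523 + v)*(1250 + v))
C(z(R)) - (-1509394 - 1*(-658892)) = (-1903750 + (-28*I*√7)² - (-3822)*√(-28)) - (-1509394 - 1*(-658892)) = (-1903750 + (-28*I*√7)² - (-3822)*2*I*√7) - (-1509394 + 658892) = (-1903750 + (-28*I*√7)² - (-7644)*I*√7) - 1*(-850502) = (-1903750 - 5488 + 7644*I*√7) + 850502 = (-1909238 + 7644*I*√7) + 850502 = -1058736 + 7644*I*√7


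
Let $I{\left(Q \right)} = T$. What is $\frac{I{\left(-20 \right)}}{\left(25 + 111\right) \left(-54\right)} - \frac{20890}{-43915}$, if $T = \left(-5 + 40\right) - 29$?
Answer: $\frac{5105089}{10750392} \approx 0.47487$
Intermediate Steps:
$T = 6$ ($T = 35 - 29 = 6$)
$I{\left(Q \right)} = 6$
$\frac{I{\left(-20 \right)}}{\left(25 + 111\right) \left(-54\right)} - \frac{20890}{-43915} = \frac{6}{\left(25 + 111\right) \left(-54\right)} - \frac{20890}{-43915} = \frac{6}{136 \left(-54\right)} - - \frac{4178}{8783} = \frac{6}{-7344} + \frac{4178}{8783} = 6 \left(- \frac{1}{7344}\right) + \frac{4178}{8783} = - \frac{1}{1224} + \frac{4178}{8783} = \frac{5105089}{10750392}$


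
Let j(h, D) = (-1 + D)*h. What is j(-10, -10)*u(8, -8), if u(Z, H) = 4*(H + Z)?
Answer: 0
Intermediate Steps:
u(Z, H) = 4*H + 4*Z
j(h, D) = h*(-1 + D)
j(-10, -10)*u(8, -8) = (-10*(-1 - 10))*(4*(-8) + 4*8) = (-10*(-11))*(-32 + 32) = 110*0 = 0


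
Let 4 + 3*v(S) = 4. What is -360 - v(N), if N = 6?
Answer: -360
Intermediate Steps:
v(S) = 0 (v(S) = -4/3 + (⅓)*4 = -4/3 + 4/3 = 0)
-360 - v(N) = -360 - 1*0 = -360 + 0 = -360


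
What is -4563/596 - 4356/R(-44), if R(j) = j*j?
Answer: -1476/149 ≈ -9.9060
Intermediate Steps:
R(j) = j²
-4563/596 - 4356/R(-44) = -4563/596 - 4356/((-44)²) = -4563*1/596 - 4356/1936 = -4563/596 - 4356*1/1936 = -4563/596 - 9/4 = -1476/149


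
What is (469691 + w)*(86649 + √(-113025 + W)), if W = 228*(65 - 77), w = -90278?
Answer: 32875757037 + 379413*I*√115761 ≈ 3.2876e+10 + 1.2909e+8*I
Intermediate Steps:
W = -2736 (W = 228*(-12) = -2736)
(469691 + w)*(86649 + √(-113025 + W)) = (469691 - 90278)*(86649 + √(-113025 - 2736)) = 379413*(86649 + √(-115761)) = 379413*(86649 + I*√115761) = 32875757037 + 379413*I*√115761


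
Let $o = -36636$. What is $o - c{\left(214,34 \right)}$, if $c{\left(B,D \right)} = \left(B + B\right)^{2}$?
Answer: $-219820$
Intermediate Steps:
$c{\left(B,D \right)} = 4 B^{2}$ ($c{\left(B,D \right)} = \left(2 B\right)^{2} = 4 B^{2}$)
$o - c{\left(214,34 \right)} = -36636 - 4 \cdot 214^{2} = -36636 - 4 \cdot 45796 = -36636 - 183184 = -219820$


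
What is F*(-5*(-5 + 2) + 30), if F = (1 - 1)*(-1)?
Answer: 0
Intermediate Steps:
F = 0 (F = 0*(-1) = 0)
F*(-5*(-5 + 2) + 30) = 0*(-5*(-5 + 2) + 30) = 0*(-5*(-3) + 30) = 0*(15 + 30) = 0*45 = 0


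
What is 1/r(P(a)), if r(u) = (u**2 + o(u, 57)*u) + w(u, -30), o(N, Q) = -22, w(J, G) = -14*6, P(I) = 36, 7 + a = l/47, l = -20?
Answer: 1/420 ≈ 0.0023810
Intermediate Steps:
a = -349/47 (a = -7 - 20/47 = -349/47 ≈ -7.4255)
w(J, G) = -84
r(u) = -84 + u**2 - 22*u (r(u) = (u**2 - 22*u) - 84 = -84 + u**2 - 22*u)
1/r(P(a)) = 1/(-84 + 36**2 - 22*36) = 1/(-84 + 1296 - 792) = 1/420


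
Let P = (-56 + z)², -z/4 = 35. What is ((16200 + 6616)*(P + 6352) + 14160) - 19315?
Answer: 1021421533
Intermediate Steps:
z = -140 (z = -4*35 = -140)
P = 38416 (P = (-56 - 140)² = (-196)² = 38416)
((16200 + 6616)*(P + 6352) + 14160) - 19315 = ((16200 + 6616)*(38416 + 6352) + 14160) - 19315 = (22816*44768 + 14160) - 19315 = (1021426688 + 14160) - 19315 = 1021440848 - 19315 = 1021421533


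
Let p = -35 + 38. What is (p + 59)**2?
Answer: 3844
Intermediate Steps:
p = 3
(p + 59)**2 = (3 + 59)**2 = 62**2 = 3844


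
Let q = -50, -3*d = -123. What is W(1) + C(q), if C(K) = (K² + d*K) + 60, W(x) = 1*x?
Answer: 511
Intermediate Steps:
d = 41 (d = -⅓*(-123) = 41)
W(x) = x
C(K) = 60 + K² + 41*K (C(K) = (K² + 41*K) + 60 = 60 + K² + 41*K)
W(1) + C(q) = 1 + (60 + (-50)² + 41*(-50)) = 1 + (60 + 2500 - 2050) = 1 + 510 = 511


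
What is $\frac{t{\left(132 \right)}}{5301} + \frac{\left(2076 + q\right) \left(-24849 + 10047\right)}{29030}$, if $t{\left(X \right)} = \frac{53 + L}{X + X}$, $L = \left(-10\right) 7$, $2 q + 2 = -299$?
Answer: $- \frac{19943237611487}{20313219960} \approx -981.79$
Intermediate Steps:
$q = - \frac{301}{2}$ ($q = -1 + \frac{1}{2} \left(-299\right) = -1 - \frac{299}{2} = - \frac{301}{2} \approx -150.5$)
$L = -70$
$t{\left(X \right)} = - \frac{17}{2 X}$ ($t{\left(X \right)} = \frac{53 - 70}{X + X} = - \frac{17}{2 X}$)
$\frac{t{\left(132 \right)}}{5301} + \frac{\left(2076 + q\right) \left(-24849 + 10047\right)}{29030} = \frac{\left(- \frac{17}{2}\right) \frac{1}{132}}{5301} + \frac{\left(2076 - \frac{301}{2}\right) \left(-24849 + 10047\right)}{29030} = \left(- \frac{17}{2}\right) \frac{1}{132} \cdot \frac{1}{5301} + \frac{3851}{2} \left(-14802\right) \frac{1}{29030} = \left(- \frac{17}{264}\right) \frac{1}{5301} - \frac{28501251}{29030} = - \frac{17}{1399464} - \frac{28501251}{29030} = - \frac{19943237611487}{20313219960}$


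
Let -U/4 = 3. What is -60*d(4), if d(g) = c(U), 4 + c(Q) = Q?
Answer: 960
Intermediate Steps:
U = -12 (U = -4*3 = -12)
c(Q) = -4 + Q
d(g) = -16 (d(g) = -4 - 12 = -16)
-60*d(4) = -60*(-16) = 960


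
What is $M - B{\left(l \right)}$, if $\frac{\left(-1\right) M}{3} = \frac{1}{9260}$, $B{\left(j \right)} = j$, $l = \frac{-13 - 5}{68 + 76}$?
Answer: $\frac{2309}{18520} \approx 0.12468$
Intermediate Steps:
$l = - \frac{1}{8}$ ($l = - \frac{18}{144} = \left(-18\right) \frac{1}{144} = - \frac{1}{8} \approx -0.125$)
$M = - \frac{3}{9260} \approx -0.00032397$
$M - B{\left(l \right)} = - \frac{3}{9260} - - \frac{1}{8} = - \frac{3}{9260} + \frac{1}{8} = \frac{2309}{18520}$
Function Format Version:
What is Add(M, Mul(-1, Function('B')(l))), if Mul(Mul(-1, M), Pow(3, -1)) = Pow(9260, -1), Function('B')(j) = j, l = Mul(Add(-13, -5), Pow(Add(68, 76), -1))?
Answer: Rational(2309, 18520) ≈ 0.12468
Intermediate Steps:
l = Rational(-1, 8) (l = Mul(-18, Pow(144, -1)) = Mul(-18, Rational(1, 144)) = Rational(-1, 8) ≈ -0.12500)
M = Rational(-3, 9260) (M = Mul(-3, Pow(9260, -1)) = Mul(-3, Rational(1, 9260)) = Rational(-3, 9260) ≈ -0.00032397)
Add(M, Mul(-1, Function('B')(l))) = Add(Rational(-3, 9260), Mul(-1, Rational(-1, 8))) = Add(Rational(-3, 9260), Rational(1, 8)) = Rational(2309, 18520)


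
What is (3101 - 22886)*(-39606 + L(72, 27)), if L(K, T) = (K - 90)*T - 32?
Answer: 793853340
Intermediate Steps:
L(K, T) = -32 + T*(-90 + K) (L(K, T) = (-90 + K)*T - 32 = T*(-90 + K) - 32 = -32 + T*(-90 + K))
(3101 - 22886)*(-39606 + L(72, 27)) = (3101 - 22886)*(-39606 + (-32 - 90*27 + 72*27)) = -19785*(-39606 + (-32 - 2430 + 1944)) = -19785*(-39606 - 518) = -19785*(-40124) = 793853340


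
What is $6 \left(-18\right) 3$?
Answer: $-324$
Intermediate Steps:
$6 \left(-18\right) 3 = \left(-108\right) 3 = -324$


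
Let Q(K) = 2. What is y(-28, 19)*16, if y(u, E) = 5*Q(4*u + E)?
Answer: 160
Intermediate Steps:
y(u, E) = 10 (y(u, E) = 5*2 = 10)
y(-28, 19)*16 = 10*16 = 160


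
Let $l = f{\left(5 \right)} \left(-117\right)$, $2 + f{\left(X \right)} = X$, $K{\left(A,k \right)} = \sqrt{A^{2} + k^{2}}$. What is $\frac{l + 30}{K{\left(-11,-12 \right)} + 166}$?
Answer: $- \frac{17762}{9097} + \frac{107 \sqrt{265}}{9097} \approx -1.761$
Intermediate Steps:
$f{\left(X \right)} = -2 + X$
$l = -351$ ($l = \left(-2 + 5\right) \left(-117\right) = 3 \left(-117\right) = -351$)
$\frac{l + 30}{K{\left(-11,-12 \right)} + 166} = \frac{-351 + 30}{\sqrt{\left(-11\right)^{2} + \left(-12\right)^{2}} + 166} = - \frac{321}{\sqrt{121 + 144} + 166} = - \frac{321}{\sqrt{265} + 166} = - \frac{321}{166 + \sqrt{265}}$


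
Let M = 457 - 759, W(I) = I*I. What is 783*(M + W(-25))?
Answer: 252909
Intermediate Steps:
W(I) = I²
M = -302
783*(M + W(-25)) = 783*(-302 + (-25)²) = 783*(-302 + 625) = 783*323 = 252909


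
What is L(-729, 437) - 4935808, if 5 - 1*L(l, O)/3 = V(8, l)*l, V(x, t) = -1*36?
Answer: -5014525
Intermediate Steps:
V(x, t) = -36
L(l, O) = 15 + 108*l (L(l, O) = 15 - (-108)*l = 15 + 108*l)
L(-729, 437) - 4935808 = (15 + 108*(-729)) - 4935808 = (15 - 78732) - 4935808 = -78717 - 4935808 = -5014525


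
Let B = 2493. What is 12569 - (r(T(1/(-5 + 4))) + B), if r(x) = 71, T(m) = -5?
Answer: 10005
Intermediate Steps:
12569 - (r(T(1/(-5 + 4))) + B) = 12569 - (71 + 2493) = 12569 - 1*2564 = 12569 - 2564 = 10005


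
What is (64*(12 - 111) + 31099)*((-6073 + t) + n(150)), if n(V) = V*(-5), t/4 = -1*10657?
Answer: -1224555113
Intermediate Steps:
t = -42628 (t = 4*(-1*10657) = 4*(-10657) = -42628)
n(V) = -5*V
(64*(12 - 111) + 31099)*((-6073 + t) + n(150)) = (64*(12 - 111) + 31099)*((-6073 - 42628) - 5*150) = (64*(-99) + 31099)*(-48701 - 750) = (-6336 + 31099)*(-49451) = 24763*(-49451) = -1224555113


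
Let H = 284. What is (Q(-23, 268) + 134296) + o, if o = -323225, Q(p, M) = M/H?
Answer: -13413892/71 ≈ -1.8893e+5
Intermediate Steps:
Q(p, M) = M/284
(Q(-23, 268) + 134296) + o = ((1/284)*268 + 134296) - 323225 = (67/71 + 134296) - 323225 = 9535083/71 - 323225 = -13413892/71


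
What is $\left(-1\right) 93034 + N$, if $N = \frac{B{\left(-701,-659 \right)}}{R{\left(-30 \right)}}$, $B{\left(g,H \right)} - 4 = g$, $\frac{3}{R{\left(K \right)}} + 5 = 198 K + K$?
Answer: $\frac{3885473}{3} \approx 1.2952 \cdot 10^{6}$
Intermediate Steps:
$R{\left(K \right)} = \frac{3}{-5 + 199 K}$ ($R{\left(K \right)} = \frac{3}{-5 + \left(198 K + K\right)} = \frac{3}{-5 + 199 K}$)
$B{\left(g,H \right)} = 4 + g$
$N = \frac{4164575}{3}$ ($N = \frac{4 - 701}{3 \frac{1}{-5 + 199 \left(-30\right)}} = - \frac{697}{3 \frac{1}{-5 - 5970}} = - \frac{697}{3 \frac{1}{-5975}} = - \frac{697}{3 \left(- \frac{1}{5975}\right)} = - \frac{697}{- \frac{3}{5975}} = \left(-697\right) \left(- \frac{5975}{3}\right) = \frac{4164575}{3} \approx 1.3882 \cdot 10^{6}$)
$\left(-1\right) 93034 + N = \left(-1\right) 93034 + \frac{4164575}{3} = -93034 + \frac{4164575}{3} = \frac{3885473}{3}$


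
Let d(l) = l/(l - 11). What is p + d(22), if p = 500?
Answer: 502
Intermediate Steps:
d(l) = l/(-11 + l)
p + d(22) = 500 + 22/(-11 + 22) = 500 + 22/11 = 500 + 22*(1/11) = 500 + 2 = 502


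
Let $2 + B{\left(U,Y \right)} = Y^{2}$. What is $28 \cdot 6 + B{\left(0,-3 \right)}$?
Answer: $175$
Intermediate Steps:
$B{\left(U,Y \right)} = -2 + Y^{2}$
$28 \cdot 6 + B{\left(0,-3 \right)} = 28 \cdot 6 - \left(2 - \left(-3\right)^{2}\right) = 168 + \left(-2 + 9\right) = 168 + 7 = 175$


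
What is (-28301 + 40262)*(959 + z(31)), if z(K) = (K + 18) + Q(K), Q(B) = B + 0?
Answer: 12427479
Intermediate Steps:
Q(B) = B
z(K) = 18 + 2*K (z(K) = (K + 18) + K = (18 + K) + K = 18 + 2*K)
(-28301 + 40262)*(959 + z(31)) = (-28301 + 40262)*(959 + (18 + 2*31)) = 11961*(959 + (18 + 62)) = 11961*(959 + 80) = 11961*1039 = 12427479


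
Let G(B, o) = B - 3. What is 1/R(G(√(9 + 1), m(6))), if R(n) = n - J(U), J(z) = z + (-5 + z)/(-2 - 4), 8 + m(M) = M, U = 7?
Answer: -87/751 - 9*√10/751 ≈ -0.15374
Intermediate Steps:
m(M) = -8 + M
G(B, o) = -3 + B
J(z) = ⅚ + 5*z/6 (J(z) = z + (-5 + z)/(-6) = z + (-5 + z)*(-⅙) = z + (⅚ - z/6) = ⅚ + 5*z/6)
R(n) = -20/3 + n (R(n) = n - (⅚ + (⅚)*7) = n - (⅚ + 35/6) = n - 1*20/3 = n - 20/3 = -20/3 + n)
1/R(G(√(9 + 1), m(6))) = 1/(-20/3 + (-3 + √(9 + 1))) = 1/(-20/3 + (-3 + √10)) = 1/(-29/3 + √10)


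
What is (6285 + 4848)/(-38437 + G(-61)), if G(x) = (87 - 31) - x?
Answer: -11133/38320 ≈ -0.29053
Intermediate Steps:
G(x) = 56 - x
(6285 + 4848)/(-38437 + G(-61)) = (6285 + 4848)/(-38437 + (56 - 1*(-61))) = 11133/(-38437 + (56 + 61)) = 11133/(-38437 + 117) = 11133/(-38320) = 11133*(-1/38320) = -11133/38320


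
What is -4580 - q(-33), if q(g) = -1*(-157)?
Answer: -4737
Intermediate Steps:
q(g) = 157
-4580 - q(-33) = -4580 - 1*157 = -4580 - 157 = -4737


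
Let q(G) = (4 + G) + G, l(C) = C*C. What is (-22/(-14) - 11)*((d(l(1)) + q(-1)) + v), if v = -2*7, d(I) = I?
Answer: 726/7 ≈ 103.71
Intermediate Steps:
l(C) = C²
q(G) = 4 + 2*G
v = -14
(-22/(-14) - 11)*((d(l(1)) + q(-1)) + v) = (-22/(-14) - 11)*((1² + (4 + 2*(-1))) - 14) = (-22*(-1/14) - 11)*((1 + (4 - 2)) - 14) = (11/7 - 11)*((1 + 2) - 14) = -66*(3 - 14)/7 = -66/7*(-11) = 726/7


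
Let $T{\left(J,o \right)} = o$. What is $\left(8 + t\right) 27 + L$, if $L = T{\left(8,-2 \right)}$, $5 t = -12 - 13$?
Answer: $79$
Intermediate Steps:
$t = -5$ ($t = \frac{-12 - 13}{5} = \frac{1}{5} \left(-25\right) = -5$)
$L = -2$
$\left(8 + t\right) 27 + L = \left(8 - 5\right) 27 - 2 = 3 \cdot 27 - 2 = 81 - 2 = 79$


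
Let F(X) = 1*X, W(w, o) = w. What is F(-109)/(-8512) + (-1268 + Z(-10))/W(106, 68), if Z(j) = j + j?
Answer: -5475951/451136 ≈ -12.138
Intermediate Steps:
F(X) = X
Z(j) = 2*j
F(-109)/(-8512) + (-1268 + Z(-10))/W(106, 68) = -109/(-8512) + (-1268 + 2*(-10))/106 = -109*(-1/8512) + (-1268 - 20)*(1/106) = 109/8512 - 1288*1/106 = 109/8512 - 644/53 = -5475951/451136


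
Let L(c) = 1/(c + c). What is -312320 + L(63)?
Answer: -39352319/126 ≈ -3.1232e+5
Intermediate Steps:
L(c) = 1/(2*c)
-312320 + L(63) = -312320 + (½)/63 = -312320 + (½)*(1/63) = -312320 + 1/126 = -39352319/126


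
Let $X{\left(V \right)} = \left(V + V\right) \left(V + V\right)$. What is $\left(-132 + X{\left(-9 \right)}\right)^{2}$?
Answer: $36864$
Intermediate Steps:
$X{\left(V \right)} = 4 V^{2}$ ($X{\left(V \right)} = 2 V 2 V = 4 V^{2}$)
$\left(-132 + X{\left(-9 \right)}\right)^{2} = \left(-132 + 4 \left(-9\right)^{2}\right)^{2} = \left(-132 + 4 \cdot 81\right)^{2} = \left(-132 + 324\right)^{2} = 192^{2} = 36864$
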